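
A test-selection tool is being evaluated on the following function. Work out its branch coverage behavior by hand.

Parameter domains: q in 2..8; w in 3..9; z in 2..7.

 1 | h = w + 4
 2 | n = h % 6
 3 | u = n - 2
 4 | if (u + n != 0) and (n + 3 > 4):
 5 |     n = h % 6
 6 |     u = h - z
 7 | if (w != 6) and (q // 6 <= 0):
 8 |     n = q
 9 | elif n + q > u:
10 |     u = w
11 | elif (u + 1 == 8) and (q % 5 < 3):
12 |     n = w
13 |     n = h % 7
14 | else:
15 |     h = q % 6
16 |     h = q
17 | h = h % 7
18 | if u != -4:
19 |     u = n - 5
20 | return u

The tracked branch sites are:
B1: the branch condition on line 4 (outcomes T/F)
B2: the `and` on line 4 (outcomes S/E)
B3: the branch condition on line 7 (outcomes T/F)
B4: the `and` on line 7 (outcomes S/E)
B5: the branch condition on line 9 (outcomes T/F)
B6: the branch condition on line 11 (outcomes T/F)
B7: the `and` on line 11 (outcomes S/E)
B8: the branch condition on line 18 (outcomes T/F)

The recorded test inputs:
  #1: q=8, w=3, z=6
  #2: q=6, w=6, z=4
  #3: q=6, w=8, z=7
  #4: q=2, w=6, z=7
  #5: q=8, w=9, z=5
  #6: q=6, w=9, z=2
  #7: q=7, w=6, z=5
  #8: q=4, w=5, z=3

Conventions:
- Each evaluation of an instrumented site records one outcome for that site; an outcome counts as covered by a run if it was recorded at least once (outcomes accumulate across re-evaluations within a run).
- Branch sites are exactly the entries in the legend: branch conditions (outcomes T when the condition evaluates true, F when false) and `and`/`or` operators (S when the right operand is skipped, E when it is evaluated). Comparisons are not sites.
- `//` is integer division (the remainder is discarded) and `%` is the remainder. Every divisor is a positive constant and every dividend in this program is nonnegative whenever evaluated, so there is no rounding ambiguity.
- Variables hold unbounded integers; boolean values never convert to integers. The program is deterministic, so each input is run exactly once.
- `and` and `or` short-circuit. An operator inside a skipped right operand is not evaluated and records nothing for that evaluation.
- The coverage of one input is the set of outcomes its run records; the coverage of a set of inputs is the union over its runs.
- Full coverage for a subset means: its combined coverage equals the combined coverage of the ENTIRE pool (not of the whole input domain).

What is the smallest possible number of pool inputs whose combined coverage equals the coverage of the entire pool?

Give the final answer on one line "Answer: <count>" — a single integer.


input #1 (q=8, w=3, z=6): events B2->S, B1->F, B4->E, B3->F, B5->T, B8->T; covers B1=F, B2=S, B3=F, B4=E, B5=T, B8=T
input #2 (q=6, w=6, z=4): events B2->E, B1->T, B4->S, B3->F, B5->T, B8->T; covers B1=T, B2=E, B3=F, B4=S, B5=T, B8=T
input #3 (q=6, w=8, z=7): events B2->E, B1->F, B4->E, B3->F, B5->T, B8->T; covers B1=F, B2=E, B3=F, B4=E, B5=T, B8=T
input #4 (q=2, w=6, z=7): events B2->E, B1->T, B4->S, B3->F, B5->T, B8->T; covers B1=T, B2=E, B3=F, B4=S, B5=T, B8=T
input #5 (q=8, w=9, z=5): events B2->S, B1->F, B4->E, B3->F, B5->T, B8->T; covers B1=F, B2=S, B3=F, B4=E, B5=T, B8=T
input #6 (q=6, w=9, z=2): events B2->S, B1->F, B4->E, B3->F, B5->T, B8->T; covers B1=F, B2=S, B3=F, B4=E, B5=T, B8=T
input #7 (q=7, w=6, z=5): events B2->E, B1->T, B4->S, B3->F, B5->T, B8->T; covers B1=T, B2=E, B3=F, B4=S, B5=T, B8=T
input #8 (q=4, w=5, z=3): events B2->E, B1->T, B4->E, B3->T, B8->T; covers B1=T, B2=E, B3=T, B4=E, B8=T
union over all inputs: B1=T, B1=F, B2=S, B2=E, B3=T, B3=F, B4=S, B4=E, B5=T, B8=T (10 outcomes)
no size-1 subset reaches all 10 outcomes (best union: 6/10)
no size-2 subset reaches all 10 outcomes (best union: 9/10)
the canonical winner is {1, 2, 8}: size 3, full 10-outcome coverage, earliest index list among size-3 covers
Answer: 3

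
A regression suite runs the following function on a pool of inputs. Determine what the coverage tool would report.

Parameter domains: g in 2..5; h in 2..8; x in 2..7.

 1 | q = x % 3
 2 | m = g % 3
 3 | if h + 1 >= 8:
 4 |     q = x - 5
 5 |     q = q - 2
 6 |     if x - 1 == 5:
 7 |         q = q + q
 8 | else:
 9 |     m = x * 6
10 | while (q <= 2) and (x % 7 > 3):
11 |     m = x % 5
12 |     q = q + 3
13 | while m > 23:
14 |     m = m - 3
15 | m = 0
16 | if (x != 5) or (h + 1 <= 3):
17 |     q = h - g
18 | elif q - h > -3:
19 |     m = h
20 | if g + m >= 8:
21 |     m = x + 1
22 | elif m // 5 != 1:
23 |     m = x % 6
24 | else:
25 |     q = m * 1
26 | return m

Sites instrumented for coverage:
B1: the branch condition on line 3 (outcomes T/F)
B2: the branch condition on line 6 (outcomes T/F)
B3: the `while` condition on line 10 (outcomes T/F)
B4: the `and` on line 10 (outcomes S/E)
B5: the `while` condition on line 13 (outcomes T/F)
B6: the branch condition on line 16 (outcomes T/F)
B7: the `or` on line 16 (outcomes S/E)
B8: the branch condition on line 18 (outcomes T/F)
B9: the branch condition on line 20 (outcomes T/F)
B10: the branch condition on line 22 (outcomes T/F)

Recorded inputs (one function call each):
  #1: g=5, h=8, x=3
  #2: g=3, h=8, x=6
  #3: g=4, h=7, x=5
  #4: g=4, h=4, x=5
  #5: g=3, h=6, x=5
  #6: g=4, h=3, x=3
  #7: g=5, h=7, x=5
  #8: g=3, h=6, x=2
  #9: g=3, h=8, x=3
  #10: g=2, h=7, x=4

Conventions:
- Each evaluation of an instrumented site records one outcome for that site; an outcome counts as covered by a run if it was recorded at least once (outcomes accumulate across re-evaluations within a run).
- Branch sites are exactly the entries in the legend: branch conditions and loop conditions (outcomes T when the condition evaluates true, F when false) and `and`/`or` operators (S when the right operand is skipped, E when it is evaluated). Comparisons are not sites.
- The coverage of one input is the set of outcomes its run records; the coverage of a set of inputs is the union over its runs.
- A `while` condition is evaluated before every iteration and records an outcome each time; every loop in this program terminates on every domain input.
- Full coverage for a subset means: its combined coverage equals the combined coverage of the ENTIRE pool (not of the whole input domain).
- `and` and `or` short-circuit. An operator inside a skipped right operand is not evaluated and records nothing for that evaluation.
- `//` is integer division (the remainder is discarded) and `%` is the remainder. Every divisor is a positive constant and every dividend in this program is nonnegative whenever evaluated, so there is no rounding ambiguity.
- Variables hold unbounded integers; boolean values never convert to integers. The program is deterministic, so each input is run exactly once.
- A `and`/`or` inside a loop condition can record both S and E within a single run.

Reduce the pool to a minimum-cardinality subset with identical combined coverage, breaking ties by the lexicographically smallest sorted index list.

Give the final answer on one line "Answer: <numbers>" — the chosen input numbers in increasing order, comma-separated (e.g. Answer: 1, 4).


input #1, g=5, h=8, x=3: events B1->T, B2->F, B4->E, B3->F, B5->F, B7->S, B6->T, B9->F, B10->T; outcomes B1=T, B2=F, B3=F, B4=E, B5=F, B6=T, B7=S, B9=F, B10=T
input #2, g=3, h=8, x=6: events B1->T, B2->T, B4->E, B3->T, B4->E, B3->T, B4->S, B3->F, B5->F, B7->S, B6->T, B9->F, B10->T; outcomes B1=T, B2=T, B3=T, B3=F, B4=S, B4=E, B5=F, B6=T, B7=S, B9=F, B10=T
input #3, g=4, h=7, x=5: events B1->T, B2->F, B4->E, B3->T, B4->E, B3->T, B4->S, B3->F, B5->F, B7->E, B6->F, B8->F, B9->F, B10->T; outcomes B1=T, B2=F, B3=T, B3=F, B4=S, B4=E, B5=F, B6=F, B7=E, B8=F, B9=F, B10=T
input #4, g=4, h=4, x=5: events B1->F, B4->E, B3->T, B4->S, B3->F, B5->F, B7->E, B6->F, B8->T, B9->T; outcomes B1=F, B3=T, B3=F, B4=S, B4=E, B5=F, B6=F, B7=E, B8=T, B9=T
input #5, g=3, h=6, x=5: events B1->F, B4->E, B3->T, B4->S, B3->F, B5->F, B7->E, B6->F, B8->T, B9->T; outcomes B1=F, B3=T, B3=F, B4=S, B4=E, B5=F, B6=F, B7=E, B8=T, B9=T
input #6, g=4, h=3, x=3: events B1->F, B4->E, B3->F, B5->F, B7->S, B6->T, B9->F, B10->T; outcomes B1=F, B3=F, B4=E, B5=F, B6=T, B7=S, B9=F, B10=T
input #7, g=5, h=7, x=5: events B1->T, B2->F, B4->E, B3->T, B4->E, B3->T, B4->S, B3->F, B5->F, B7->E, B6->F, B8->F, B9->F, B10->T; outcomes B1=T, B2=F, B3=T, B3=F, B4=S, B4=E, B5=F, B6=F, B7=E, B8=F, B9=F, B10=T
input #8, g=3, h=6, x=2: events B1->F, B4->E, B3->F, B5->F, B7->S, B6->T, B9->F, B10->T; outcomes B1=F, B3=F, B4=E, B5=F, B6=T, B7=S, B9=F, B10=T
input #9, g=3, h=8, x=3: events B1->T, B2->F, B4->E, B3->F, B5->F, B7->S, B6->T, B9->F, B10->T; outcomes B1=T, B2=F, B3=F, B4=E, B5=F, B6=T, B7=S, B9=F, B10=T
input #10, g=2, h=7, x=4: events B1->T, B2->F, B4->E, B3->T, B4->E, B3->T, B4->S, B3->F, B5->F, B7->S, B6->T, B9->F, B10->T; outcomes B1=T, B2=F, B3=T, B3=F, B4=S, B4=E, B5=F, B6=T, B7=S, B9=F, B10=T
together the pool reaches 18 outcomes: B1=T, B1=F, B2=T, B2=F, B3=T, B3=F, B4=S, B4=E, B5=F, B6=T, B6=F, B7=S, B7=E, B8=T, B8=F, B9=T, B9=F, B10=T
size 1 is not enough: best union over all size-1 subsets is 12/18
size 2 is not enough: best union over all size-2 subsets is 16/18
at size 3, {2, 3, 4} reaches all 18 outcomes; every lexicographically earlier size-3 subset fails
Answer: 2, 3, 4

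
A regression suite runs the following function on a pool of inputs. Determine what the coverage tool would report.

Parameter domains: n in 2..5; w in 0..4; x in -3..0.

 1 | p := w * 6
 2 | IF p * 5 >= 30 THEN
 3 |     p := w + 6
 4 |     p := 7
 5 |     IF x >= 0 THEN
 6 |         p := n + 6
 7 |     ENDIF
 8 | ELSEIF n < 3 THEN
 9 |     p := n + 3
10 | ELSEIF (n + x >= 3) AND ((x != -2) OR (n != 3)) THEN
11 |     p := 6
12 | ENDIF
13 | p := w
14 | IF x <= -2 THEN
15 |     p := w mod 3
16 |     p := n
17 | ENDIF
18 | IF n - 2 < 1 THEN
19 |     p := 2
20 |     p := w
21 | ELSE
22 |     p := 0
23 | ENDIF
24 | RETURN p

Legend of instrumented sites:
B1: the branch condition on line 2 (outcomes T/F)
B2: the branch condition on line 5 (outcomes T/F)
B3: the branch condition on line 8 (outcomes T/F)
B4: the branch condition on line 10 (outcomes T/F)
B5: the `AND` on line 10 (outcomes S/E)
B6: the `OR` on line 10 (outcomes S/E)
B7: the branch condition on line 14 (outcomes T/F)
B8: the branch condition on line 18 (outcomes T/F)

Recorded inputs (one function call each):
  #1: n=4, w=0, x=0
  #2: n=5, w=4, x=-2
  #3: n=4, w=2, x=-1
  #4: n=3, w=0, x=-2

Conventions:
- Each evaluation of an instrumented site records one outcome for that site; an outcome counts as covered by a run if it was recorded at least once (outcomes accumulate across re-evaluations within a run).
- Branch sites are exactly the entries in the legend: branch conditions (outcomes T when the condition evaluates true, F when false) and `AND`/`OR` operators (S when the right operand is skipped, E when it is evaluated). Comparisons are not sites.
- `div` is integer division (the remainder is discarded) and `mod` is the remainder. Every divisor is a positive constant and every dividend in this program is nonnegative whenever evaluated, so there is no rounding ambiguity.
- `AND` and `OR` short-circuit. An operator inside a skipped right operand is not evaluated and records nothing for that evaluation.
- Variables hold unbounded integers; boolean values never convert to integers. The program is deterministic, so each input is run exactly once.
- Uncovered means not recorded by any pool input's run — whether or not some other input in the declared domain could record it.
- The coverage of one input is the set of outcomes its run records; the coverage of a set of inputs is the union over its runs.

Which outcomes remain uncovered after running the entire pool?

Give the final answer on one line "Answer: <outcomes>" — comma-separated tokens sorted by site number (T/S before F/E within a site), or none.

input #1 (n=4, w=0, x=0): events B1->F, B3->F, B5->E, B6->S, B4->T, B7->F, B8->F; covers B1=F, B3=F, B4=T, B5=E, B6=S, B7=F, B8=F
input #2 (n=5, w=4, x=-2): events B1->T, B2->F, B7->T, B8->F; covers B1=T, B2=F, B7=T, B8=F
input #3 (n=4, w=2, x=-1): events B1->T, B2->F, B7->F, B8->F; covers B1=T, B2=F, B7=F, B8=F
input #4 (n=3, w=0, x=-2): events B1->F, B3->F, B5->S, B4->F, B7->T, B8->F; covers B1=F, B3=F, B4=F, B5=S, B7=T, B8=F
union over the pool: B1=T, B1=F, B2=F, B3=F, B4=T, B4=F, B5=S, B5=E, B6=S, B7=T, B7=F, B8=F
uncovered (4 of 16): B2=T, B3=T, B6=E, B8=T

Answer: B2=T, B3=T, B6=E, B8=T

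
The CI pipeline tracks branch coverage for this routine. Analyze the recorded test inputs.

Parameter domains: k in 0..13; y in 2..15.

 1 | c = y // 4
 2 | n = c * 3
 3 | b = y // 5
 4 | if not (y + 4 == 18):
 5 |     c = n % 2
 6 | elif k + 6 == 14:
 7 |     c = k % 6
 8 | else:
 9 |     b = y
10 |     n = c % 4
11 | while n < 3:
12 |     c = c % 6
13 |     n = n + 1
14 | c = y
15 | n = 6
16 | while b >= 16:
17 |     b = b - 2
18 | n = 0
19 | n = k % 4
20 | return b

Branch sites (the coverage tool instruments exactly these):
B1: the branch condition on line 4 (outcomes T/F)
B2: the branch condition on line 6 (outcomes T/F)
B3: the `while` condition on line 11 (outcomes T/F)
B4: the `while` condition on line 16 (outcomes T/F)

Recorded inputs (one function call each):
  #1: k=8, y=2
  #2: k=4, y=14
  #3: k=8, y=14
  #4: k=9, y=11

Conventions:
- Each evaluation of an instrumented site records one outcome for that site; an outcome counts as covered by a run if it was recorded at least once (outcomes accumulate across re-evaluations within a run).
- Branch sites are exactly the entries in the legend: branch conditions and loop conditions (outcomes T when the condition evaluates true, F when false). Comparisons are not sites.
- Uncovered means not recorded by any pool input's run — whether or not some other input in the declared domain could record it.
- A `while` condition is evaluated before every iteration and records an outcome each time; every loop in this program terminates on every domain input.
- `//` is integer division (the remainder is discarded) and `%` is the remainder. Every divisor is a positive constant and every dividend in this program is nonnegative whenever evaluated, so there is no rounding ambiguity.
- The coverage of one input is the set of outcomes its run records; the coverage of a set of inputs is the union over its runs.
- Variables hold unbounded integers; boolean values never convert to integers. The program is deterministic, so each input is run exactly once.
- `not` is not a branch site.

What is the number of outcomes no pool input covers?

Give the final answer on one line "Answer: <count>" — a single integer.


input #1, k=8, y=2: events B1->T, B3->T, B3->T, B3->T, B3->F, B4->F; outcomes B1=T, B3=T, B3=F, B4=F
input #2, k=4, y=14: events B1->F, B2->F, B3->F, B4->F; outcomes B1=F, B2=F, B3=F, B4=F
input #3, k=8, y=14: events B1->F, B2->T, B3->F, B4->F; outcomes B1=F, B2=T, B3=F, B4=F
input #4, k=9, y=11: events B1->T, B3->F, B4->F; outcomes B1=T, B3=F, B4=F
union over the pool: B1=T, B1=F, B2=T, B2=F, B3=T, B3=F, B4=F
uncovered (1 of 8): B4=T
Answer: 1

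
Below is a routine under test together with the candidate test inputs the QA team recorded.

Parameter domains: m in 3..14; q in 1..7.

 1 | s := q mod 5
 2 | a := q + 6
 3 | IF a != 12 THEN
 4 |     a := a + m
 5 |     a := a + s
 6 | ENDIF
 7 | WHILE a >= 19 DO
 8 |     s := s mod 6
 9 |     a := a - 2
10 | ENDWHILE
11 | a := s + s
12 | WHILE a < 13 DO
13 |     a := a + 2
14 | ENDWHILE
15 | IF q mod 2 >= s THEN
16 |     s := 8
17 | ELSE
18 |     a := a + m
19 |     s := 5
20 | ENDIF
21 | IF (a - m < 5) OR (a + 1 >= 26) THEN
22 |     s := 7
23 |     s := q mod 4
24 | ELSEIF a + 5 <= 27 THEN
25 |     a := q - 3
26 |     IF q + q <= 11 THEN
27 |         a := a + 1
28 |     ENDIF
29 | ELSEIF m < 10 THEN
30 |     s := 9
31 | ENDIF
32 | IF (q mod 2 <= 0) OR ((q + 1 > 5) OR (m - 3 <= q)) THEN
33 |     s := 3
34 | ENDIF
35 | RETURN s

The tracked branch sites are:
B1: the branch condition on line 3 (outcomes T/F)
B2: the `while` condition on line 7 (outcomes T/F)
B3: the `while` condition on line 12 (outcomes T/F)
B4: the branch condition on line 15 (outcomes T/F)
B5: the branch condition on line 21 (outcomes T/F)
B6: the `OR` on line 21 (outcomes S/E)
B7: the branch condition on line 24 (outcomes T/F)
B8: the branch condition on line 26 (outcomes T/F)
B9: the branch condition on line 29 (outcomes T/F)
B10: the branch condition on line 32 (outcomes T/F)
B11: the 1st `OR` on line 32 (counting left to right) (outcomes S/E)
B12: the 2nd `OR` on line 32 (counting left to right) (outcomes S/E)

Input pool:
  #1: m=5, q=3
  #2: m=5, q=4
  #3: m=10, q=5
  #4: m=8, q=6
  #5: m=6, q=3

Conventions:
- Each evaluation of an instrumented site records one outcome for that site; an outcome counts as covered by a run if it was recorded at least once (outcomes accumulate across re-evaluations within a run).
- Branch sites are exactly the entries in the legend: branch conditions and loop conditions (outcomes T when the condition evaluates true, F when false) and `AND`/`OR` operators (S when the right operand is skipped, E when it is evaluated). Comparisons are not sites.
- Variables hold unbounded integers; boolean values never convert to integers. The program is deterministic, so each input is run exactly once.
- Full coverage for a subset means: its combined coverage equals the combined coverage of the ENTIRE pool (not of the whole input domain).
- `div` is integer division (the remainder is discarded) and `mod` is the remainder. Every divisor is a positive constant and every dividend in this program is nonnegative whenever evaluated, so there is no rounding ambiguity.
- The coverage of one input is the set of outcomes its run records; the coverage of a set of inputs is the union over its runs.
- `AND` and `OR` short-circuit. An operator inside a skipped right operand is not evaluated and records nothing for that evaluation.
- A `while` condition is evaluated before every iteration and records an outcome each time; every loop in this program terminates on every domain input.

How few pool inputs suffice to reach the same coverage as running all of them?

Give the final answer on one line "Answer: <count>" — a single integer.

test 1 (m=5, q=3) fires B1->T, B2->F, B3->T, B3->T, B3->T, B3->T, B3->F, B4->F, B6->E, B5->F, B7->T, B8->T, B11->E, B12->E, ...; hits B1=T, B2=F, B3=T, B3=F, B4=F, B5=F, B6=E, B7=T, B8=T, B10=T, B11=E, B12=E
test 2 (m=5, q=4) fires B1->T, B2->T, B2->F, B3->T, B3->T, B3->T, B3->F, B4->F, B6->E, B5->F, B7->T, B8->T, B11->S, B10->T; hits B1=T, B2=T, B2=F, B3=T, B3=F, B4=F, B5=F, B6=E, B7=T, B8=T, B10=T, B11=S
test 3 (m=10, q=5) fires B1->T, B2->T, B2->T, B2->F, B3->T, B3->T, B3->T, B3->T, B3->T, B3->T, B3->T, B3->F, B4->T, B6->S, ...; hits B1=T, B2=T, B2=F, B3=T, B3=F, B4=T, B5=T, B6=S, B10=T, B11=E, B12=S
test 4 (m=8, q=6) fires B1->F, B2->F, B3->T, B3->T, B3->T, B3->T, B3->T, B3->T, B3->F, B4->F, B6->E, B5->F, B7->T, B8->F, ...; hits B1=F, B2=F, B3=T, B3=F, B4=F, B5=F, B6=E, B7=T, B8=F, B10=T, B11=S
test 5 (m=6, q=3) fires B1->T, B2->F, B3->T, B3->T, B3->T, B3->T, B3->F, B4->F, B6->E, B5->F, B7->T, B8->T, B11->E, B12->E, ...; hits B1=T, B2=F, B3=T, B3=F, B4=F, B5=F, B6=E, B7=T, B8=T, B10=T, B11=E, B12=E
union over all inputs: B1=T, B1=F, B2=T, B2=F, B3=T, B3=F, B4=T, B4=F, B5=T, B5=F, B6=S, B6=E, B7=T, B8=T, B8=F, B10=T, B11=S, B11=E, B12=S, B12=E (20 outcomes)
checked all size-1 subsets: none covers 20 outcomes (max 12/20)
checked all size-2 subsets: none covers 20 outcomes (max 18/20)
inputs {1, 3, 4} (size 3) cover everything; no size-3 subset with a lexicographically smaller index list covers all 20

Answer: 3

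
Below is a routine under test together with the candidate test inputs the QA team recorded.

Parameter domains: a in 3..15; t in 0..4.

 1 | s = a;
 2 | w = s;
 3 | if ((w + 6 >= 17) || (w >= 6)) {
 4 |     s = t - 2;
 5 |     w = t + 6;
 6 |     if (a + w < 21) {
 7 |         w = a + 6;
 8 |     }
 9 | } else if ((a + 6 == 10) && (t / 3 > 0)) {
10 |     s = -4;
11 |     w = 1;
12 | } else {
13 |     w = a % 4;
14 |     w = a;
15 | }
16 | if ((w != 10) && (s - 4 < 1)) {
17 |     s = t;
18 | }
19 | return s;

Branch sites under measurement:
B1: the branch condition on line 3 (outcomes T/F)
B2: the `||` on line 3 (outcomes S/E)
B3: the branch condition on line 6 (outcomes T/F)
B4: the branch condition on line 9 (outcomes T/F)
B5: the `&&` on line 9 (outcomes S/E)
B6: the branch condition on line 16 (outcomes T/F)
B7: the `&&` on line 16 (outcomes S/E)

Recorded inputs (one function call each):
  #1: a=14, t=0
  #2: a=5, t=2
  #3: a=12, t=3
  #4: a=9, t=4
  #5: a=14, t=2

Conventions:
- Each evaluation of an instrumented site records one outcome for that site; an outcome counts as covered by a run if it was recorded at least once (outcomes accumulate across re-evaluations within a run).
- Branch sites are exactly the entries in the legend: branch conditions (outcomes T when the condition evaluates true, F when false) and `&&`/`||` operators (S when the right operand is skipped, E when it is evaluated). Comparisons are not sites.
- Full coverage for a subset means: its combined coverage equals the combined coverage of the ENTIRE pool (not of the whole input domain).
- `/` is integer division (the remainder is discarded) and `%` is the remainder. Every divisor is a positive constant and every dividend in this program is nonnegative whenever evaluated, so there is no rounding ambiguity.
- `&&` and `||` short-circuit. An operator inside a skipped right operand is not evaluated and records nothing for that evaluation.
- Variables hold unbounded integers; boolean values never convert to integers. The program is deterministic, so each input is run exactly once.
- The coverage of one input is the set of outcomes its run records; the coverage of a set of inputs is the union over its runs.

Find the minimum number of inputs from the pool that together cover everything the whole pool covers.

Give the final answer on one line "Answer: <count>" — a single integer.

input #1, a=14, t=0: events B2->S, B1->T, B3->T, B7->E, B6->T; outcomes B1=T, B2=S, B3=T, B6=T, B7=E
input #2, a=5, t=2: events B2->E, B1->F, B5->S, B4->F, B7->E, B6->F; outcomes B1=F, B2=E, B4=F, B5=S, B6=F, B7=E
input #3, a=12, t=3: events B2->S, B1->T, B3->F, B7->E, B6->T; outcomes B1=T, B2=S, B3=F, B6=T, B7=E
input #4, a=9, t=4: events B2->E, B1->T, B3->T, B7->E, B6->T; outcomes B1=T, B2=E, B3=T, B6=T, B7=E
input #5, a=14, t=2: events B2->S, B1->T, B3->F, B7->E, B6->T; outcomes B1=T, B2=S, B3=F, B6=T, B7=E
together the pool reaches 11 outcomes: B1=T, B1=F, B2=S, B2=E, B3=T, B3=F, B4=F, B5=S, B6=T, B6=F, B7=E
checked all size-1 subsets: none covers 11 outcomes (max 6/11)
checked all size-2 subsets: none covers 11 outcomes (max 10/11)
the canonical winner is {1, 2, 3}: size 3, full 11-outcome coverage, earliest index list among size-3 covers

Answer: 3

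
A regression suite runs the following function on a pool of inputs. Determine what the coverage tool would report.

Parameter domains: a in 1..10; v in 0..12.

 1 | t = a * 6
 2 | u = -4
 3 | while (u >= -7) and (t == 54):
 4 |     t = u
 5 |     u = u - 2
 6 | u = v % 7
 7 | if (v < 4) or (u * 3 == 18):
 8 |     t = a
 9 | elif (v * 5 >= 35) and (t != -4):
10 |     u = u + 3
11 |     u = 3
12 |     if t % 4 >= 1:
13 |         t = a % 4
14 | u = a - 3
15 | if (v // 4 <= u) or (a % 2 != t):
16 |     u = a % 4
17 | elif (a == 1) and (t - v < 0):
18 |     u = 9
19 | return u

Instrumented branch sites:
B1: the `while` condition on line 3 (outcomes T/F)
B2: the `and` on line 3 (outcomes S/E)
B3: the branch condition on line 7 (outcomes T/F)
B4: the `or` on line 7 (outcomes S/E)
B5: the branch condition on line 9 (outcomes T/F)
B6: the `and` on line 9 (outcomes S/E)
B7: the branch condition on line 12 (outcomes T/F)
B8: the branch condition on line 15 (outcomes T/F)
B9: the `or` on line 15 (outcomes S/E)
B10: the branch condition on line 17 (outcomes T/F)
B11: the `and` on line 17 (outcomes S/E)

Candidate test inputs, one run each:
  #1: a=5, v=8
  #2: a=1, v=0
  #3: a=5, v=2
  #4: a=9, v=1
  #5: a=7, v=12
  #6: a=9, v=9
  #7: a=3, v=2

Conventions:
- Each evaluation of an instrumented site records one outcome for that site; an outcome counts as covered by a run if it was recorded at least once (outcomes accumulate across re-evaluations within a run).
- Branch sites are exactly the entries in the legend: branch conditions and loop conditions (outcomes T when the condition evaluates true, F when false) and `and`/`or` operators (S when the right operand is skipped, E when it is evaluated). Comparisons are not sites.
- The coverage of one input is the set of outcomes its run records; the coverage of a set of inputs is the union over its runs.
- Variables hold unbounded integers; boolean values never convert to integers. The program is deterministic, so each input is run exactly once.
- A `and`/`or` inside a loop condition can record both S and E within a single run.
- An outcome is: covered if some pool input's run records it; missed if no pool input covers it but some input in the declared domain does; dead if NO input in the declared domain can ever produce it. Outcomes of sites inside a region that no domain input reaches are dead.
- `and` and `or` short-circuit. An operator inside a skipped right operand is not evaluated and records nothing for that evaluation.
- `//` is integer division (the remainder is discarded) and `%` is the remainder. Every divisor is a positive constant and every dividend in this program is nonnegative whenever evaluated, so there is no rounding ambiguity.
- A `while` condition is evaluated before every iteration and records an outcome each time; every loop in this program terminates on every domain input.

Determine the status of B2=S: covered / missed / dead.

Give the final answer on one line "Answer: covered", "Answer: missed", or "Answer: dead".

no pool input records B2=S
checking all 130 inputs in the declared domain: B2=S is never recorded -> dead

Answer: dead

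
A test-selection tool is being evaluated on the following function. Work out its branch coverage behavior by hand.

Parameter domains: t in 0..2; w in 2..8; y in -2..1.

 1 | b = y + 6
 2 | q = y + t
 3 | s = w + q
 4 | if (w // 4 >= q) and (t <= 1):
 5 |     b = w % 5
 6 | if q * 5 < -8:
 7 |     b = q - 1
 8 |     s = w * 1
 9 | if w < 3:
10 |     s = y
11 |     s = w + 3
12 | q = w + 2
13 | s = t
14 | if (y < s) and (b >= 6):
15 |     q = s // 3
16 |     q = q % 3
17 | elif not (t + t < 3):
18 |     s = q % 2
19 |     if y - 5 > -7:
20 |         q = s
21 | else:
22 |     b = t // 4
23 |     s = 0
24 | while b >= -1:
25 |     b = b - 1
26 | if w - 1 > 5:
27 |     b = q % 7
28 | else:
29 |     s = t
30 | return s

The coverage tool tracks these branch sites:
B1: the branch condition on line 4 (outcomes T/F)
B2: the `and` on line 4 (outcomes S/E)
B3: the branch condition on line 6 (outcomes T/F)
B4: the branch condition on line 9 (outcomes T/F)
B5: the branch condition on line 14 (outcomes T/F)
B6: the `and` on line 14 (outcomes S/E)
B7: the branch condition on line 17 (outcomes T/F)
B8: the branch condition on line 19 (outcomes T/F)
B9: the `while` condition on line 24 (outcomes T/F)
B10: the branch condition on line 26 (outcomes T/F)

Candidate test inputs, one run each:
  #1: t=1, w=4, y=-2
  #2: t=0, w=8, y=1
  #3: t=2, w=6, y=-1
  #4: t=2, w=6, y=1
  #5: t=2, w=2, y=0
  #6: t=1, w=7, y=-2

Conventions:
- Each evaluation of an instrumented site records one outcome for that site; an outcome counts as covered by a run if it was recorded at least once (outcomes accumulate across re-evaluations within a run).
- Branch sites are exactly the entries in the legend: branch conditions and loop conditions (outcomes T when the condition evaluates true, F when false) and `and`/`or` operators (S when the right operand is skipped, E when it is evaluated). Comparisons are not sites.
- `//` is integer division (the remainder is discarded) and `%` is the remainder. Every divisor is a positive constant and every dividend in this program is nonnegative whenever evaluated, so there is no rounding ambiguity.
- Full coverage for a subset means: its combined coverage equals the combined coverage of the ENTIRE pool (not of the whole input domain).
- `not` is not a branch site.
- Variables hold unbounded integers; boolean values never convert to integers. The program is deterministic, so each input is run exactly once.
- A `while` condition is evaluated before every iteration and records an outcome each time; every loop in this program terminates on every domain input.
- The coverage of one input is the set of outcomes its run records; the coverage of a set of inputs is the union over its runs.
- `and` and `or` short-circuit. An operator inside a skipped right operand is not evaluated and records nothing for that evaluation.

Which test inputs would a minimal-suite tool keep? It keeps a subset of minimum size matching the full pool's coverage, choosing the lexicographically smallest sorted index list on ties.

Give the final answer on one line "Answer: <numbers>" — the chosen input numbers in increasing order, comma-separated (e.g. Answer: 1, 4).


test 1 (t=1, w=4, y=-2) fires B2->E, B1->T, B3->F, B4->F, B6->E, B5->F, B7->F, B9->T, B9->T, B9->F, B10->F; hits B1=T, B2=E, B3=F, B4=F, B5=F, B6=E, B7=F, B9=T, B9=F, B10=F
test 2 (t=0, w=8, y=1) fires B2->E, B1->T, B3->F, B4->F, B6->S, B5->F, B7->F, B9->T, B9->T, B9->F, B10->T; hits B1=T, B2=E, B3=F, B4=F, B5=F, B6=S, B7=F, B9=T, B9=F, B10=T
test 3 (t=2, w=6, y=-1) fires B2->E, B1->F, B3->F, B4->F, B6->E, B5->F, B7->T, B8->T, B9->T, B9->T, B9->T, B9->T, B9->T, B9->T, ...; hits B1=F, B2=E, B3=F, B4=F, B5=F, B6=E, B7=T, B8=T, B9=T, B9=F, B10=F
test 4 (t=2, w=6, y=1) fires B2->S, B1->F, B3->F, B4->F, B6->E, B5->T, B9->T, B9->T, B9->T, B9->T, B9->T, B9->T, B9->T, B9->T, ...; hits B1=F, B2=S, B3=F, B4=F, B5=T, B6=E, B9=T, B9=F, B10=F
test 5 (t=2, w=2, y=0) fires B2->S, B1->F, B3->F, B4->T, B6->E, B5->T, B9->T, B9->T, B9->T, B9->T, B9->T, B9->T, B9->T, B9->T, ...; hits B1=F, B2=S, B3=F, B4=T, B5=T, B6=E, B9=T, B9=F, B10=F
test 6 (t=1, w=7, y=-2) fires B2->E, B1->T, B3->F, B4->F, B6->E, B5->F, B7->F, B9->T, B9->T, B9->F, B10->T; hits B1=T, B2=E, B3=F, B4=F, B5=F, B6=E, B7=F, B9=T, B9=F, B10=T
the full pool covers 18 outcomes: B1=T, B1=F, B2=S, B2=E, B3=F, B4=T, B4=F, B5=T, B5=F, B6=S, B6=E, B7=T, B7=F, B8=T, B9=T, B9=F, B10=T, B10=F
checked all size-1 subsets: none covers 18 outcomes (max 11/18)
checked all size-2 subsets: none covers 18 outcomes (max 16/18)
inputs {2, 3, 5} (size 3) cover everything; no size-3 subset with a lexicographically smaller index list covers all 18
Answer: 2, 3, 5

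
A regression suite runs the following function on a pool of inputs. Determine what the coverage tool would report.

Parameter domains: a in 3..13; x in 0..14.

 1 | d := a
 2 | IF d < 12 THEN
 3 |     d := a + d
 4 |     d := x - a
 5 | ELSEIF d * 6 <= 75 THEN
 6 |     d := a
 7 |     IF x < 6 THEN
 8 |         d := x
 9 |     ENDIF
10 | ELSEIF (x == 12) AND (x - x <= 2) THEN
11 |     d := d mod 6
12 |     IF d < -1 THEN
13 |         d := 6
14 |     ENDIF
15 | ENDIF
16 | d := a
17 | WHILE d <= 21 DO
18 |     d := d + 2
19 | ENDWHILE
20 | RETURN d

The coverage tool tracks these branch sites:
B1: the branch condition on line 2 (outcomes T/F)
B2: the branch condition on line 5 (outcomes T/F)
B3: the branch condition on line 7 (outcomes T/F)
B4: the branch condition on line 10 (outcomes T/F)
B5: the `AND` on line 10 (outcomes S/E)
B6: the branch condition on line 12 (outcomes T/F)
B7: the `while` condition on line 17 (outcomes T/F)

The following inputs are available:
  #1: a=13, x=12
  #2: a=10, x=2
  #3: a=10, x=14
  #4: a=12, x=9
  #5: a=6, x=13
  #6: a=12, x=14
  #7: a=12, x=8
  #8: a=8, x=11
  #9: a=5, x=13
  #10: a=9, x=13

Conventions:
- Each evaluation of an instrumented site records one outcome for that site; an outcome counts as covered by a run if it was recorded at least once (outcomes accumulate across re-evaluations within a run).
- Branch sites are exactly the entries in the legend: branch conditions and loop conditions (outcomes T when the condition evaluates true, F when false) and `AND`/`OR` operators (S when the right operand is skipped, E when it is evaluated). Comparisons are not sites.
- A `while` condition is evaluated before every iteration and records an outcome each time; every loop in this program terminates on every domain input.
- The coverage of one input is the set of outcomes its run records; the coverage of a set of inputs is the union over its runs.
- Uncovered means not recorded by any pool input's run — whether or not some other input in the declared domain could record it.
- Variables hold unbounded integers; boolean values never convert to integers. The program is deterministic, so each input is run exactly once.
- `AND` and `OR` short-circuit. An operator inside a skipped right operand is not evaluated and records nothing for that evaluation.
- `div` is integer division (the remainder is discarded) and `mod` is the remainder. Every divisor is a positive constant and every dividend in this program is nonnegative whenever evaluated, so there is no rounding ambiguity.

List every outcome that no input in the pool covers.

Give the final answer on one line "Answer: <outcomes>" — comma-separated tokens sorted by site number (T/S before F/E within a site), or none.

run #1 (a=13, x=12) runs B1->F, B2->F, B5->E, B4->T, B6->F, B7->T, B7->T, B7->T, B7->T, B7->T, B7->F; records B1=F, B2=F, B4=T, B5=E, B6=F, B7=T, B7=F
run #2 (a=10, x=2) runs B1->T, B7->T, B7->T, B7->T, B7->T, B7->T, B7->T, B7->F; records B1=T, B7=T, B7=F
run #3 (a=10, x=14) runs B1->T, B7->T, B7->T, B7->T, B7->T, B7->T, B7->T, B7->F; records B1=T, B7=T, B7=F
run #4 (a=12, x=9) runs B1->F, B2->T, B3->F, B7->T, B7->T, B7->T, B7->T, B7->T, B7->F; records B1=F, B2=T, B3=F, B7=T, B7=F
run #5 (a=6, x=13) runs B1->T, B7->T, B7->T, B7->T, B7->T, B7->T, B7->T, B7->T, B7->T, B7->F; records B1=T, B7=T, B7=F
run #6 (a=12, x=14) runs B1->F, B2->T, B3->F, B7->T, B7->T, B7->T, B7->T, B7->T, B7->F; records B1=F, B2=T, B3=F, B7=T, B7=F
run #7 (a=12, x=8) runs B1->F, B2->T, B3->F, B7->T, B7->T, B7->T, B7->T, B7->T, B7->F; records B1=F, B2=T, B3=F, B7=T, B7=F
run #8 (a=8, x=11) runs B1->T, B7->T, B7->T, B7->T, B7->T, B7->T, B7->T, B7->T, B7->F; records B1=T, B7=T, B7=F
run #9 (a=5, x=13) runs B1->T, B7->T, B7->T, B7->T, B7->T, B7->T, B7->T, B7->T, B7->T, B7->T, B7->F; records B1=T, B7=T, B7=F
run #10 (a=9, x=13) runs B1->T, B7->T, B7->T, B7->T, B7->T, B7->T, B7->T, B7->T, B7->F; records B1=T, B7=T, B7=F
union over the pool: B1=T, B1=F, B2=T, B2=F, B3=F, B4=T, B5=E, B6=F, B7=T, B7=F
uncovered (4 of 14): B3=T, B4=F, B5=S, B6=T

Answer: B3=T, B4=F, B5=S, B6=T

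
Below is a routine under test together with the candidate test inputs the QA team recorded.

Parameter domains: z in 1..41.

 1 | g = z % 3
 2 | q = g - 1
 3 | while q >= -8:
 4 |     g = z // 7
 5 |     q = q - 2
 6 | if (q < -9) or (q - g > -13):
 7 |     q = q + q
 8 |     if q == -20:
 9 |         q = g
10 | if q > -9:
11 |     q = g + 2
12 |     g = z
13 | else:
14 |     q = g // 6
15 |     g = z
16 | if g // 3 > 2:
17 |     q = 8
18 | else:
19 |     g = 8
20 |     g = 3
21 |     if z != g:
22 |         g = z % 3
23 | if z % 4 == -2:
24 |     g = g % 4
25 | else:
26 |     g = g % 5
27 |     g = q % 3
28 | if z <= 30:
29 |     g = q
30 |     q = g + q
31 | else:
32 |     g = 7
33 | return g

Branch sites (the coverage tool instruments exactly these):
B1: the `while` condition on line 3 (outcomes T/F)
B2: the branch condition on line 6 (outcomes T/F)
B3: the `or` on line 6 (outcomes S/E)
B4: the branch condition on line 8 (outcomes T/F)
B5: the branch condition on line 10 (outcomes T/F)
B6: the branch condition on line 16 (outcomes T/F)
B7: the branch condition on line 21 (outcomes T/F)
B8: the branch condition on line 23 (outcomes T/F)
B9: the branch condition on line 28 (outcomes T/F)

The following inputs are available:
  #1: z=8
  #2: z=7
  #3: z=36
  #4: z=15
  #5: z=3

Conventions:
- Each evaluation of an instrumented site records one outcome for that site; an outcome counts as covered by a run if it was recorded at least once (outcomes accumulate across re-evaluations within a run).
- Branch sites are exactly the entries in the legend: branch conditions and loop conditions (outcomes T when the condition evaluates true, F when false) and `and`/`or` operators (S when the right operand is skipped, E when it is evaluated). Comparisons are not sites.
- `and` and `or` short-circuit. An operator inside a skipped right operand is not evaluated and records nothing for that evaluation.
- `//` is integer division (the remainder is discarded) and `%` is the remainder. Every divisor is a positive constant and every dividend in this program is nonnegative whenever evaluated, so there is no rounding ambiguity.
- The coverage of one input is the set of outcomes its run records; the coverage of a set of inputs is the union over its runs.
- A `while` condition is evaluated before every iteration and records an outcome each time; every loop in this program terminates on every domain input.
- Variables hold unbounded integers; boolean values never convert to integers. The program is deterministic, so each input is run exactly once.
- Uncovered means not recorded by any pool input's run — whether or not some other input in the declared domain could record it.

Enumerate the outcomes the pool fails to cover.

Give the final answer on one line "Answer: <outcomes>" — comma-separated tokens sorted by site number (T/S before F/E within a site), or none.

input #1 (z=8): covers B1=T, B1=F, B2=T, B3=E, B4=F, B5=F, B6=F, B7=T, B8=F, B9=T
input #2 (z=7): covers B1=T, B1=F, B2=T, B3=S, B4=T, B5=T, B6=F, B7=T, B8=F, B9=T
input #3 (z=36): covers B1=T, B1=F, B2=F, B3=E, B5=F, B6=T, B8=F, B9=F
input #4 (z=15): covers B1=T, B1=F, B2=T, B3=E, B4=F, B5=F, B6=T, B8=F, B9=T
input #5 (z=3): covers B1=T, B1=F, B2=T, B3=E, B4=F, B5=F, B6=F, B7=F, B8=F, B9=T
union over the pool: B1=T, B1=F, B2=T, B2=F, B3=S, B3=E, B4=T, B4=F, B5=T, B5=F, B6=T, B6=F, B7=T, B7=F, B8=F, B9=T, B9=F
uncovered (1 of 18): B8=T

Answer: B8=T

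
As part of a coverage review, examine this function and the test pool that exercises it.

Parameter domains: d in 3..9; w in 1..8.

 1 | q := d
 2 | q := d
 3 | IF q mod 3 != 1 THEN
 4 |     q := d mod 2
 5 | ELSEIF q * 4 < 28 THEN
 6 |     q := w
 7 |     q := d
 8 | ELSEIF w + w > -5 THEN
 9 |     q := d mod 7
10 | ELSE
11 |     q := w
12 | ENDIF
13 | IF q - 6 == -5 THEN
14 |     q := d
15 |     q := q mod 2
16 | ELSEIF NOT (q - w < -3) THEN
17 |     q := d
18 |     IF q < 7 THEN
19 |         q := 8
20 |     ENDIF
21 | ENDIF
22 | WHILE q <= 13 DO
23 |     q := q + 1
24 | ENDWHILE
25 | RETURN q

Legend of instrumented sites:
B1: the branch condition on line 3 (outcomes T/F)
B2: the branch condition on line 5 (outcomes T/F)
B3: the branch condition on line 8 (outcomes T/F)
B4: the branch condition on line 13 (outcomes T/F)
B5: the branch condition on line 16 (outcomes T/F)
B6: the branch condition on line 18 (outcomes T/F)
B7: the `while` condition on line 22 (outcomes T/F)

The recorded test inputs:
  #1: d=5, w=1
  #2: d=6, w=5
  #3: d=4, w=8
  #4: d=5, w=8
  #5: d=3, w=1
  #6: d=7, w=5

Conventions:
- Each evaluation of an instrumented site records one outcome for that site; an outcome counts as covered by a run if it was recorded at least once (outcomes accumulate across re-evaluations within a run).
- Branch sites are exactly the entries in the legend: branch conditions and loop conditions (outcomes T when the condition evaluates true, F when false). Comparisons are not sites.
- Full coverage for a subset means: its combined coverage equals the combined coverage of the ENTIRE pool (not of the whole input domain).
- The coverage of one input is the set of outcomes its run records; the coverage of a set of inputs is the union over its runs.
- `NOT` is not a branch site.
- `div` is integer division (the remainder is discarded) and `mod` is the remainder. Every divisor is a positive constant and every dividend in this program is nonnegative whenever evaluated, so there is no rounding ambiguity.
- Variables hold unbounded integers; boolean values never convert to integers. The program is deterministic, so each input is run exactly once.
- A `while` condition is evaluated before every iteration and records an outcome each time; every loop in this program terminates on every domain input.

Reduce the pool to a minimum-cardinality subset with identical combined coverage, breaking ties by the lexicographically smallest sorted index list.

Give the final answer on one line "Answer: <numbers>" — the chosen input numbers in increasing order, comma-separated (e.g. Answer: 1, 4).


run #1 (d=5, w=1) runs B1->T, B4->T, B7->T, B7->T, B7->T, B7->T, B7->T, B7->T, B7->T, B7->T, B7->T, B7->T, B7->T, B7->T, ...; records B1=T, B4=T, B7=T, B7=F
run #2 (d=6, w=5) runs B1->T, B4->F, B5->F, B7->T, B7->T, B7->T, B7->T, B7->T, B7->T, B7->T, B7->T, B7->T, B7->T, B7->T, ...; records B1=T, B4=F, B5=F, B7=T, B7=F
run #3 (d=4, w=8) runs B1->F, B2->T, B4->F, B5->F, B7->T, B7->T, B7->T, B7->T, B7->T, B7->T, B7->T, B7->T, B7->T, B7->T, ...; records B1=F, B2=T, B4=F, B5=F, B7=T, B7=F
run #4 (d=5, w=8) runs B1->T, B4->T, B7->T, B7->T, B7->T, B7->T, B7->T, B7->T, B7->T, B7->T, B7->T, B7->T, B7->T, B7->T, ...; records B1=T, B4=T, B7=T, B7=F
run #5 (d=3, w=1) runs B1->T, B4->T, B7->T, B7->T, B7->T, B7->T, B7->T, B7->T, B7->T, B7->T, B7->T, B7->T, B7->T, B7->T, ...; records B1=T, B4=T, B7=T, B7=F
run #6 (d=7, w=5) runs B1->F, B2->F, B3->T, B4->F, B5->F, B7->T, B7->T, B7->T, B7->T, B7->T, B7->T, B7->T, B7->T, B7->T, ...; records B1=F, B2=F, B3=T, B4=F, B5=F, B7=T, B7=F
the full pool covers 10 outcomes: B1=T, B1=F, B2=T, B2=F, B3=T, B4=T, B4=F, B5=F, B7=T, B7=F
every size-1 subset falls short of the 10 outcomes (best: 7/10)
every size-2 subset falls short of the 10 outcomes (best: 9/10)
the canonical winner is {1, 3, 6}: size 3, full 10-outcome coverage, earliest index list among size-3 covers
Answer: 1, 3, 6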